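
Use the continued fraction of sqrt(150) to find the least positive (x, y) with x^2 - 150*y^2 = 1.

(x, y) = (49, 4)

First expand sqrt(150) as a continued fraction. With x_i = (sqrt(150) + m_i)/d_i and (m_0, d_0) = (0, 1): a_0 = floor(sqrt(150)) = 12, since 12^2 = 144 <= 150 < 169 = 13^2.
Iterate m_{i+1} = d_i*a_i - m_i, d_{i+1} = (150 - m_{i+1}^2)/d_i, a_{i+1} = floor((a_0 + m_{i+1})/d_{i+1}):
  m_1 = 1*12 - 0 = 12, d_1 = (150 - 12^2)/1 = 6/1 = 6, a_1 = floor((12 + 12)/6) = 4.
  m_2 = 6*4 - 12 = 12, d_2 = (150 - 12^2)/6 = 6/6 = 1, a_2 = floor((12 + 12)/1) = 24.
  m_3 = 1*24 - 12 = 12, d_3 = (150 - 12^2)/1 = 6/1 = 6: (m_3, d_3) = (m_1, d_1) = (12, 6), so from here the quotients repeat a_1, a_2; the period length is 2.
So sqrt(150) = [12; (4, 24)] with period length k = 2.
k is even, so the fundamental solution of x^2 - 150y^2 = 1 is (p_{k-1}, q_{k-1}) = (p_1, q_1); compute convergents through index 1.
Convergents (p_i = a_i*p_{i-1} + p_{i-2}, q_i = a_i*q_{i-1} + q_{i-2} with p_{-2}=0, p_{-1}=1, q_{-2}=1, q_{-1}=0):
  i=0: a_0=12, p_0 = 12*1 + 0 = 12, q_0 = 12*0 + 1 = 1.
  i=1: a_1=4, p_1 = 4*12 + 1 = 49, q_1 = 4*1 + 0 = 4.
Check: 49^2 - 150*4^2 = 2401 - 2400 = 1, so (x, y) = (49, 4) solves the equation, and by the theorem it is the least positive solution.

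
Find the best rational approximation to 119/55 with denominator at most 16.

Expand x = 119/55 as a continued fraction with the Euclidean algorithm:
  119 = 2*55 + 9, so a_0 = 2.
  55 = 6*9 + 1, so a_1 = 6.
  9 = 9*1 + 0, so a_2 = 9.
so x = [2; 6, 9].
Convergents (p_i = a_i*p_{i-1} + p_{i-2}, q_i = a_i*q_{i-1} + q_{i-2} with p_{-2}=0, p_{-1}=1, q_{-2}=1, q_{-1}=0), until the denominator exceeds 16:
  i=0: a_0=2, p_0 = 2*1 + 0 = 2, q_0 = 2*0 + 1 = 1.
  i=1: a_1=6, p_1 = 6*2 + 1 = 13, q_1 = 6*1 + 0 = 6.
  i=2: a_2=9, p_2 = 9*13 + 2 = 119, q_2 = 9*6 + 1 = 55.
q_2 = 55 > 16, so the last convergent with denominator <= 16 is p_1/q_1 = 13/6.
The closest fraction with denominator <= 16 is either p_1/q_1 or the intermediate fraction (k*p_1 + p_0)/(k*q_1 + q_0) with the largest k >= 1 whose denominator stays <= 16; these approach x as k grows, and every other convergent or intermediate fraction in range is farther away.
Largest k: floor((16 - q_0)/q_1) = floor((16 - 1)/6) = 2.
That gives (2*13 + 2)/(2*6 + 1) = 28/13.
Compare the errors: |x - 13/6| = |119*6 - 13*55|/(55*6) = 1/330, and |x - 28/13| = |119*13 - 28*55|/(55*13) = 7/715.
Cross-multiplying, 1*715 = 715 < 2310 = 7*330, so 1/330 is smaller: the convergent 13/6 is closer to x than 28/13.

13/6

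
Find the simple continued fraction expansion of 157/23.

Run the Euclidean algorithm on 157 and 23; the successive quotients are the partial quotients a_0, a_1, ... (each step inverts the fractional part left over by the previous one):
  157 = 6*23 + 19, so a_0 = 6.
  23 = 1*19 + 4, so a_1 = 1.
  19 = 4*4 + 3, so a_2 = 4.
  4 = 1*3 + 1, so a_3 = 1.
  3 = 3*1 + 0, so a_4 = 3.
The remainder reaches 0 after 5 divisions, so the expansion has 5 partial quotients, read off in order.

[6; 1, 4, 1, 3]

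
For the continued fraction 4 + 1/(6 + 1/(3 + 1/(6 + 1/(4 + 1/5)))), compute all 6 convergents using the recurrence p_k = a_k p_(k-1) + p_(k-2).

4/1, 25/6, 79/19, 499/120, 2075/499, 10874/2615

Using the convergent recurrence p_i = a_i*p_{i-1} + p_{i-2}, q_i = a_i*q_{i-1} + q_{i-2} with p_{-2}=0, p_{-1}=1, q_{-2}=1, q_{-1}=0:
  i=0: a_0=4, p_0 = 4*1 + 0 = 4, q_0 = 4*0 + 1 = 1.
  i=1: a_1=6, p_1 = 6*4 + 1 = 25, q_1 = 6*1 + 0 = 6.
  i=2: a_2=3, p_2 = 3*25 + 4 = 79, q_2 = 3*6 + 1 = 19.
  i=3: a_3=6, p_3 = 6*79 + 25 = 499, q_3 = 6*19 + 6 = 120.
  i=4: a_4=4, p_4 = 4*499 + 79 = 2075, q_4 = 4*120 + 19 = 499.
  i=5: a_5=5, p_5 = 5*2075 + 499 = 10874, q_5 = 5*499 + 120 = 2615.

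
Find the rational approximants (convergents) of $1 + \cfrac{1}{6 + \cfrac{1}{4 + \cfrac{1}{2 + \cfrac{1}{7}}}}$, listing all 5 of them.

Using the convergent recurrence p_i = a_i*p_{i-1} + p_{i-2}, q_i = a_i*q_{i-1} + q_{i-2} with p_{-2}=0, p_{-1}=1, q_{-2}=1, q_{-1}=0:
  i=0: a_0=1, p_0 = 1*1 + 0 = 1, q_0 = 1*0 + 1 = 1.
  i=1: a_1=6, p_1 = 6*1 + 1 = 7, q_1 = 6*1 + 0 = 6.
  i=2: a_2=4, p_2 = 4*7 + 1 = 29, q_2 = 4*6 + 1 = 25.
  i=3: a_3=2, p_3 = 2*29 + 7 = 65, q_3 = 2*25 + 6 = 56.
  i=4: a_4=7, p_4 = 7*65 + 29 = 484, q_4 = 7*56 + 25 = 417.

1/1, 7/6, 29/25, 65/56, 484/417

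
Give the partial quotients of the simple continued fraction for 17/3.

[5; 1, 2]

Run the Euclidean algorithm on 17 and 3; the successive quotients are the partial quotients a_0, a_1, ... (each step inverts the fractional part left over by the previous one):
  17 = 5*3 + 2, so a_0 = 5.
  3 = 1*2 + 1, so a_1 = 1.
  2 = 2*1 + 0, so a_2 = 2.
The remainder reaches 0 after 3 divisions, so the expansion has 3 partial quotients, read off in order.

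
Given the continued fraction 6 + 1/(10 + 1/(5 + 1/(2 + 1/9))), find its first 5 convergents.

6/1, 61/10, 311/51, 683/112, 6458/1059

Using the convergent recurrence p_i = a_i*p_{i-1} + p_{i-2}, q_i = a_i*q_{i-1} + q_{i-2} with p_{-2}=0, p_{-1}=1, q_{-2}=1, q_{-1}=0:
  i=0: a_0=6, p_0 = 6*1 + 0 = 6, q_0 = 6*0 + 1 = 1.
  i=1: a_1=10, p_1 = 10*6 + 1 = 61, q_1 = 10*1 + 0 = 10.
  i=2: a_2=5, p_2 = 5*61 + 6 = 311, q_2 = 5*10 + 1 = 51.
  i=3: a_3=2, p_3 = 2*311 + 61 = 683, q_3 = 2*51 + 10 = 112.
  i=4: a_4=9, p_4 = 9*683 + 311 = 6458, q_4 = 9*112 + 51 = 1059.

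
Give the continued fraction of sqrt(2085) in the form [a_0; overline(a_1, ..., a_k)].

[45; overline(1, 1, 1, 22, 6, 22, 1, 1, 1, 90)]

Write x_i = (sqrt(2085) + m_i)/d_i with (m_0, d_0) = (0, 1). a_0 = floor(sqrt(2085)) = 45, since 45^2 = 2025 <= 2085 < 2116 = 46^2.
Iterate m_{i+1} = d_i*a_i - m_i, d_{i+1} = (2085 - m_{i+1}^2)/d_i, a_{i+1} = floor((a_0 + m_{i+1})/d_{i+1}):
  m_1 = 1*45 - 0 = 45, d_1 = (2085 - 45^2)/1 = 60/1 = 60, a_1 = floor((45 + 45)/60) = 1.
  m_2 = 60*1 - 45 = 15, d_2 = (2085 - 15^2)/60 = 1860/60 = 31, a_2 = floor((45 + 15)/31) = 1.
  m_3 = 31*1 - 15 = 16, d_3 = (2085 - 16^2)/31 = 1829/31 = 59, a_3 = floor((45 + 16)/59) = 1.
  m_4 = 59*1 - 16 = 43, d_4 = (2085 - 43^2)/59 = 236/59 = 4, a_4 = floor((45 + 43)/4) = 22.
  m_5 = 4*22 - 43 = 45, d_5 = (2085 - 45^2)/4 = 60/4 = 15, a_5 = floor((45 + 45)/15) = 6.
  m_6 = 15*6 - 45 = 45, d_6 = (2085 - 45^2)/15 = 60/15 = 4, a_6 = floor((45 + 45)/4) = 22.
  m_7 = 4*22 - 45 = 43, d_7 = (2085 - 43^2)/4 = 236/4 = 59, a_7 = floor((45 + 43)/59) = 1.
  m_8 = 59*1 - 43 = 16, d_8 = (2085 - 16^2)/59 = 1829/59 = 31, a_8 = floor((45 + 16)/31) = 1.
  m_9 = 31*1 - 16 = 15, d_9 = (2085 - 15^2)/31 = 1860/31 = 60, a_9 = floor((45 + 15)/60) = 1.
  m_10 = 60*1 - 15 = 45, d_10 = (2085 - 45^2)/60 = 60/60 = 1, a_10 = floor((45 + 45)/1) = 90.
  m_11 = 1*90 - 45 = 45, d_11 = (2085 - 45^2)/1 = 60/1 = 60: (m_11, d_11) = (m_1, d_1) = (45, 60), so from here the quotients repeat a_1, ..., a_10; the period length is 10.
Hence the expansion of sqrt(2085) is a_0 = 45 followed by the repeating block 1, 1, 1, 22, 6, 22, 1, 1, 1, 90 (period 10).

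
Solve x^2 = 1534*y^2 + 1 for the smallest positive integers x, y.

First expand sqrt(1534) as a continued fraction. With x_i = (sqrt(1534) + m_i)/d_i and (m_0, d_0) = (0, 1): a_0 = floor(sqrt(1534)) = 39, since 39^2 = 1521 <= 1534 < 1600 = 40^2.
Iterate m_{i+1} = d_i*a_i - m_i, d_{i+1} = (1534 - m_{i+1}^2)/d_i, a_{i+1} = floor((a_0 + m_{i+1})/d_{i+1}):
  m_1 = 1*39 - 0 = 39, d_1 = (1534 - 39^2)/1 = 13/1 = 13, a_1 = floor((39 + 39)/13) = 6.
  m_2 = 13*6 - 39 = 39, d_2 = (1534 - 39^2)/13 = 13/13 = 1, a_2 = floor((39 + 39)/1) = 78.
  m_3 = 1*78 - 39 = 39, d_3 = (1534 - 39^2)/1 = 13/1 = 13: (m_3, d_3) = (m_1, d_1) = (39, 13), so from here the quotients repeat a_1, a_2; the period length is 2.
So sqrt(1534) = [39; (6, 78)] with period length k = 2.
k is even, so the fundamental solution of x^2 - 1534y^2 = 1 is (p_{k-1}, q_{k-1}) = (p_1, q_1); compute convergents through index 1.
Convergents (p_i = a_i*p_{i-1} + p_{i-2}, q_i = a_i*q_{i-1} + q_{i-2} with p_{-2}=0, p_{-1}=1, q_{-2}=1, q_{-1}=0):
  i=0: a_0=39, p_0 = 39*1 + 0 = 39, q_0 = 39*0 + 1 = 1.
  i=1: a_1=6, p_1 = 6*39 + 1 = 235, q_1 = 6*1 + 0 = 6.
Check: 235^2 - 1534*6^2 = 55225 - 55224 = 1, so (x, y) = (235, 6) solves the equation, and by the theorem it is the least positive solution.

(x, y) = (235, 6)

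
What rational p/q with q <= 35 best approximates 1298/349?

119/32

Expand x = 1298/349 as a continued fraction with the Euclidean algorithm:
  1298 = 3*349 + 251, so a_0 = 3.
  349 = 1*251 + 98, so a_1 = 1.
  251 = 2*98 + 55, so a_2 = 2.
  98 = 1*55 + 43, so a_3 = 1.
  55 = 1*43 + 12, so a_4 = 1.
  43 = 3*12 + 7, so a_5 = 3.
  12 = 1*7 + 5, so a_6 = 1.
  7 = 1*5 + 2, so a_7 = 1.
  5 = 2*2 + 1, so a_8 = 2.
  2 = 2*1 + 0, so a_9 = 2.
so x = [3; 1, 2, 1, 1, 3, 1, 1, 2, 2].
Convergents (p_i = a_i*p_{i-1} + p_{i-2}, q_i = a_i*q_{i-1} + q_{i-2} with p_{-2}=0, p_{-1}=1, q_{-2}=1, q_{-1}=0), until the denominator exceeds 35:
  i=0: a_0=3, p_0 = 3*1 + 0 = 3, q_0 = 3*0 + 1 = 1.
  i=1: a_1=1, p_1 = 1*3 + 1 = 4, q_1 = 1*1 + 0 = 1.
  i=2: a_2=2, p_2 = 2*4 + 3 = 11, q_2 = 2*1 + 1 = 3.
  i=3: a_3=1, p_3 = 1*11 + 4 = 15, q_3 = 1*3 + 1 = 4.
  i=4: a_4=1, p_4 = 1*15 + 11 = 26, q_4 = 1*4 + 3 = 7.
  i=5: a_5=3, p_5 = 3*26 + 15 = 93, q_5 = 3*7 + 4 = 25.
  i=6: a_6=1, p_6 = 1*93 + 26 = 119, q_6 = 1*25 + 7 = 32.
  i=7: a_7=1, p_7 = 1*119 + 93 = 212, q_7 = 1*32 + 25 = 57.
q_7 = 57 > 35, so the last convergent with denominator <= 35 is p_6/q_6 = 119/32.
The closest fraction with denominator <= 35 is either p_6/q_6 or the intermediate fraction (k*p_6 + p_5)/(k*q_6 + q_5) with the largest k >= 1 whose denominator stays <= 35; these approach x as k grows, and every other convergent or intermediate fraction in range is farther away.
Largest k: floor((35 - q_5)/q_6) = floor((35 - 25)/32) = 0.
Since k = 0, no intermediate fraction beyond p_6/q_6 has denominator <= 35, so the convergent 119/32 is the closest (its error is |1298*32 - 119*349|/(349*32) = 5/11168).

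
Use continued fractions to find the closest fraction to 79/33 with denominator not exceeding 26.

55/23

Expand x = 79/33 as a continued fraction with the Euclidean algorithm:
  79 = 2*33 + 13, so a_0 = 2.
  33 = 2*13 + 7, so a_1 = 2.
  13 = 1*7 + 6, so a_2 = 1.
  7 = 1*6 + 1, so a_3 = 1.
  6 = 6*1 + 0, so a_4 = 6.
so x = [2; 2, 1, 1, 6].
Convergents (p_i = a_i*p_{i-1} + p_{i-2}, q_i = a_i*q_{i-1} + q_{i-2} with p_{-2}=0, p_{-1}=1, q_{-2}=1, q_{-1}=0), until the denominator exceeds 26:
  i=0: a_0=2, p_0 = 2*1 + 0 = 2, q_0 = 2*0 + 1 = 1.
  i=1: a_1=2, p_1 = 2*2 + 1 = 5, q_1 = 2*1 + 0 = 2.
  i=2: a_2=1, p_2 = 1*5 + 2 = 7, q_2 = 1*2 + 1 = 3.
  i=3: a_3=1, p_3 = 1*7 + 5 = 12, q_3 = 1*3 + 2 = 5.
  i=4: a_4=6, p_4 = 6*12 + 7 = 79, q_4 = 6*5 + 3 = 33.
q_4 = 33 > 26, so the last convergent with denominator <= 26 is p_3/q_3 = 12/5.
The closest fraction with denominator <= 26 is either p_3/q_3 or the intermediate fraction (k*p_3 + p_2)/(k*q_3 + q_2) with the largest k >= 1 whose denominator stays <= 26; these approach x as k grows, and every other convergent or intermediate fraction in range is farther away.
Largest k: floor((26 - q_2)/q_3) = floor((26 - 3)/5) = 4.
That gives (4*12 + 7)/(4*5 + 3) = 55/23.
Compare the errors: |x - 12/5| = |79*5 - 12*33|/(33*5) = 1/165, and |x - 55/23| = |79*23 - 55*33|/(33*23) = 2/759.
Cross-multiplying, 2*165 = 330 < 759 = 1*759, so 2/759 is smaller: the intermediate fraction 55/23 is closer to x than 12/5.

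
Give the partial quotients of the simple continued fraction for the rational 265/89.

[2; 1, 43, 2]

Run the Euclidean algorithm on 265 and 89; the successive quotients are the partial quotients a_0, a_1, ... (each step inverts the fractional part left over by the previous one):
  265 = 2*89 + 87, so a_0 = 2.
  89 = 1*87 + 2, so a_1 = 1.
  87 = 43*2 + 1, so a_2 = 43.
  2 = 2*1 + 0, so a_3 = 2.
The remainder reaches 0 after 4 divisions, so the expansion has 4 partial quotients, read off in order.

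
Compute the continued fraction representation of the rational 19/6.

Run the Euclidean algorithm on 19 and 6; the successive quotients are the partial quotients a_0, a_1, ... (each step inverts the fractional part left over by the previous one):
  19 = 3*6 + 1, so a_0 = 3.
  6 = 6*1 + 0, so a_1 = 6.
The remainder reaches 0 after 2 divisions, so the expansion has 2 partial quotients, read off in order.

[3; 6]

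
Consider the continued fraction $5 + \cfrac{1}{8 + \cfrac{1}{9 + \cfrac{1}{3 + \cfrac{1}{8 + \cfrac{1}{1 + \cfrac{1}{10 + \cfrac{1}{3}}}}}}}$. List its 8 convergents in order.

5/1, 41/8, 374/73, 1163/227, 9678/1889, 10841/2116, 118088/23049, 365105/71263

Using the convergent recurrence p_i = a_i*p_{i-1} + p_{i-2}, q_i = a_i*q_{i-1} + q_{i-2} with p_{-2}=0, p_{-1}=1, q_{-2}=1, q_{-1}=0:
  i=0: a_0=5, p_0 = 5*1 + 0 = 5, q_0 = 5*0 + 1 = 1.
  i=1: a_1=8, p_1 = 8*5 + 1 = 41, q_1 = 8*1 + 0 = 8.
  i=2: a_2=9, p_2 = 9*41 + 5 = 374, q_2 = 9*8 + 1 = 73.
  i=3: a_3=3, p_3 = 3*374 + 41 = 1163, q_3 = 3*73 + 8 = 227.
  i=4: a_4=8, p_4 = 8*1163 + 374 = 9678, q_4 = 8*227 + 73 = 1889.
  i=5: a_5=1, p_5 = 1*9678 + 1163 = 10841, q_5 = 1*1889 + 227 = 2116.
  i=6: a_6=10, p_6 = 10*10841 + 9678 = 118088, q_6 = 10*2116 + 1889 = 23049.
  i=7: a_7=3, p_7 = 3*118088 + 10841 = 365105, q_7 = 3*23049 + 2116 = 71263.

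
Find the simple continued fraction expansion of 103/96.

Run the Euclidean algorithm on 103 and 96; the successive quotients are the partial quotients a_0, a_1, ... (each step inverts the fractional part left over by the previous one):
  103 = 1*96 + 7, so a_0 = 1.
  96 = 13*7 + 5, so a_1 = 13.
  7 = 1*5 + 2, so a_2 = 1.
  5 = 2*2 + 1, so a_3 = 2.
  2 = 2*1 + 0, so a_4 = 2.
The remainder reaches 0 after 5 divisions, so the expansion has 5 partial quotients, read off in order.

[1; 13, 1, 2, 2]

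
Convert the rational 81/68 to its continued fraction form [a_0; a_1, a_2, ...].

Run the Euclidean algorithm on 81 and 68; the successive quotients are the partial quotients a_0, a_1, ... (each step inverts the fractional part left over by the previous one):
  81 = 1*68 + 13, so a_0 = 1.
  68 = 5*13 + 3, so a_1 = 5.
  13 = 4*3 + 1, so a_2 = 4.
  3 = 3*1 + 0, so a_3 = 3.
The remainder reaches 0 after 4 divisions, so the expansion has 4 partial quotients, read off in order.

[1; 5, 4, 3]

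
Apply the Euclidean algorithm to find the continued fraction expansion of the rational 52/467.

Run the Euclidean algorithm on 52 and 467; the successive quotients are the partial quotients a_0, a_1, ... (each step inverts the fractional part left over by the previous one):
  52 = 0*467 + 52, so a_0 = 0.
  467 = 8*52 + 51, so a_1 = 8.
  52 = 1*51 + 1, so a_2 = 1.
  51 = 51*1 + 0, so a_3 = 51.
The remainder reaches 0 after 4 divisions, so the expansion has 4 partial quotients, read off in order.

[0; 8, 1, 51]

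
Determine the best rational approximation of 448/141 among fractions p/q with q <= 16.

Expand x = 448/141 as a continued fraction with the Euclidean algorithm:
  448 = 3*141 + 25, so a_0 = 3.
  141 = 5*25 + 16, so a_1 = 5.
  25 = 1*16 + 9, so a_2 = 1.
  16 = 1*9 + 7, so a_3 = 1.
  9 = 1*7 + 2, so a_4 = 1.
  7 = 3*2 + 1, so a_5 = 3.
  2 = 2*1 + 0, so a_6 = 2.
so x = [3; 5, 1, 1, 1, 3, 2].
Convergents (p_i = a_i*p_{i-1} + p_{i-2}, q_i = a_i*q_{i-1} + q_{i-2} with p_{-2}=0, p_{-1}=1, q_{-2}=1, q_{-1}=0), until the denominator exceeds 16:
  i=0: a_0=3, p_0 = 3*1 + 0 = 3, q_0 = 3*0 + 1 = 1.
  i=1: a_1=5, p_1 = 5*3 + 1 = 16, q_1 = 5*1 + 0 = 5.
  i=2: a_2=1, p_2 = 1*16 + 3 = 19, q_2 = 1*5 + 1 = 6.
  i=3: a_3=1, p_3 = 1*19 + 16 = 35, q_3 = 1*6 + 5 = 11.
  i=4: a_4=1, p_4 = 1*35 + 19 = 54, q_4 = 1*11 + 6 = 17.
q_4 = 17 > 16, so the last convergent with denominator <= 16 is p_3/q_3 = 35/11.
The closest fraction with denominator <= 16 is either p_3/q_3 or the intermediate fraction (k*p_3 + p_2)/(k*q_3 + q_2) with the largest k >= 1 whose denominator stays <= 16; these approach x as k grows, and every other convergent or intermediate fraction in range is farther away.
Largest k: floor((16 - q_2)/q_3) = floor((16 - 6)/11) = 0.
Since k = 0, no intermediate fraction beyond p_3/q_3 has denominator <= 16, so the convergent 35/11 is the closest (its error is |448*11 - 35*141|/(141*11) = 7/1551).

35/11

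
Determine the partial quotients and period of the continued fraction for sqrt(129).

Write x_i = (sqrt(129) + m_i)/d_i with (m_0, d_0) = (0, 1). a_0 = floor(sqrt(129)) = 11, since 11^2 = 121 <= 129 < 144 = 12^2.
Iterate m_{i+1} = d_i*a_i - m_i, d_{i+1} = (129 - m_{i+1}^2)/d_i, a_{i+1} = floor((a_0 + m_{i+1})/d_{i+1}):
  m_1 = 1*11 - 0 = 11, d_1 = (129 - 11^2)/1 = 8/1 = 8, a_1 = floor((11 + 11)/8) = 2.
  m_2 = 8*2 - 11 = 5, d_2 = (129 - 5^2)/8 = 104/8 = 13, a_2 = floor((11 + 5)/13) = 1.
  m_3 = 13*1 - 5 = 8, d_3 = (129 - 8^2)/13 = 65/13 = 5, a_3 = floor((11 + 8)/5) = 3.
  m_4 = 5*3 - 8 = 7, d_4 = (129 - 7^2)/5 = 80/5 = 16, a_4 = floor((11 + 7)/16) = 1.
  m_5 = 16*1 - 7 = 9, d_5 = (129 - 9^2)/16 = 48/16 = 3, a_5 = floor((11 + 9)/3) = 6.
  m_6 = 3*6 - 9 = 9, d_6 = (129 - 9^2)/3 = 48/3 = 16, a_6 = floor((11 + 9)/16) = 1.
  m_7 = 16*1 - 9 = 7, d_7 = (129 - 7^2)/16 = 80/16 = 5, a_7 = floor((11 + 7)/5) = 3.
  m_8 = 5*3 - 7 = 8, d_8 = (129 - 8^2)/5 = 65/5 = 13, a_8 = floor((11 + 8)/13) = 1.
  m_9 = 13*1 - 8 = 5, d_9 = (129 - 5^2)/13 = 104/13 = 8, a_9 = floor((11 + 5)/8) = 2.
  m_10 = 8*2 - 5 = 11, d_10 = (129 - 11^2)/8 = 8/8 = 1, a_10 = floor((11 + 11)/1) = 22.
  m_11 = 1*22 - 11 = 11, d_11 = (129 - 11^2)/1 = 8/1 = 8: (m_11, d_11) = (m_1, d_1) = (11, 8), so from here the quotients repeat a_1, ..., a_10; the period length is 10.
Hence the expansion of sqrt(129) is a_0 = 11 followed by the repeating block 2, 1, 3, 1, 6, 1, 3, 1, 2, 22 (period 10).

[11; (2, 1, 3, 1, 6, 1, 3, 1, 2, 22)]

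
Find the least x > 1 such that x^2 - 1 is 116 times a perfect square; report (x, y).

(x, y) = (9801, 910)

First expand sqrt(116) as a continued fraction. With x_i = (sqrt(116) + m_i)/d_i and (m_0, d_0) = (0, 1): a_0 = floor(sqrt(116)) = 10, since 10^2 = 100 <= 116 < 121 = 11^2.
Iterate m_{i+1} = d_i*a_i - m_i, d_{i+1} = (116 - m_{i+1}^2)/d_i, a_{i+1} = floor((a_0 + m_{i+1})/d_{i+1}):
  m_1 = 1*10 - 0 = 10, d_1 = (116 - 10^2)/1 = 16/1 = 16, a_1 = floor((10 + 10)/16) = 1.
  m_2 = 16*1 - 10 = 6, d_2 = (116 - 6^2)/16 = 80/16 = 5, a_2 = floor((10 + 6)/5) = 3.
  m_3 = 5*3 - 6 = 9, d_3 = (116 - 9^2)/5 = 35/5 = 7, a_3 = floor((10 + 9)/7) = 2.
  m_4 = 7*2 - 9 = 5, d_4 = (116 - 5^2)/7 = 91/7 = 13, a_4 = floor((10 + 5)/13) = 1.
  m_5 = 13*1 - 5 = 8, d_5 = (116 - 8^2)/13 = 52/13 = 4, a_5 = floor((10 + 8)/4) = 4.
  m_6 = 4*4 - 8 = 8, d_6 = (116 - 8^2)/4 = 52/4 = 13, a_6 = floor((10 + 8)/13) = 1.
  m_7 = 13*1 - 8 = 5, d_7 = (116 - 5^2)/13 = 91/13 = 7, a_7 = floor((10 + 5)/7) = 2.
  m_8 = 7*2 - 5 = 9, d_8 = (116 - 9^2)/7 = 35/7 = 5, a_8 = floor((10 + 9)/5) = 3.
  m_9 = 5*3 - 9 = 6, d_9 = (116 - 6^2)/5 = 80/5 = 16, a_9 = floor((10 + 6)/16) = 1.
  m_10 = 16*1 - 6 = 10, d_10 = (116 - 10^2)/16 = 16/16 = 1, a_10 = floor((10 + 10)/1) = 20.
  m_11 = 1*20 - 10 = 10, d_11 = (116 - 10^2)/1 = 16/1 = 16: (m_11, d_11) = (m_1, d_1) = (10, 16), so from here the quotients repeat a_1, ..., a_10; the period length is 10.
So sqrt(116) = [10; (1, 3, 2, 1, 4, 1, 2, 3, 1, 20)] with period length k = 10.
k is even, so the fundamental solution of x^2 - 116y^2 = 1 is (p_{k-1}, q_{k-1}) = (p_9, q_9); compute convergents through index 9.
Convergents (p_i = a_i*p_{i-1} + p_{i-2}, q_i = a_i*q_{i-1} + q_{i-2} with p_{-2}=0, p_{-1}=1, q_{-2}=1, q_{-1}=0):
  i=0: a_0=10, p_0 = 10*1 + 0 = 10, q_0 = 10*0 + 1 = 1.
  i=1: a_1=1, p_1 = 1*10 + 1 = 11, q_1 = 1*1 + 0 = 1.
  i=2: a_2=3, p_2 = 3*11 + 10 = 43, q_2 = 3*1 + 1 = 4.
  i=3: a_3=2, p_3 = 2*43 + 11 = 97, q_3 = 2*4 + 1 = 9.
  i=4: a_4=1, p_4 = 1*97 + 43 = 140, q_4 = 1*9 + 4 = 13.
  i=5: a_5=4, p_5 = 4*140 + 97 = 657, q_5 = 4*13 + 9 = 61.
  i=6: a_6=1, p_6 = 1*657 + 140 = 797, q_6 = 1*61 + 13 = 74.
  i=7: a_7=2, p_7 = 2*797 + 657 = 2251, q_7 = 2*74 + 61 = 209.
  i=8: a_8=3, p_8 = 3*2251 + 797 = 7550, q_8 = 3*209 + 74 = 701.
  i=9: a_9=1, p_9 = 1*7550 + 2251 = 9801, q_9 = 1*701 + 209 = 910.
Check: 9801^2 - 116*910^2 = 96059601 - 96059600 = 1, so (x, y) = (9801, 910) solves the equation, and by the theorem it is the least positive solution.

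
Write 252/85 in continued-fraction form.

[2; 1, 27, 3]

Run the Euclidean algorithm on 252 and 85; the successive quotients are the partial quotients a_0, a_1, ... (each step inverts the fractional part left over by the previous one):
  252 = 2*85 + 82, so a_0 = 2.
  85 = 1*82 + 3, so a_1 = 1.
  82 = 27*3 + 1, so a_2 = 27.
  3 = 3*1 + 0, so a_3 = 3.
The remainder reaches 0 after 4 divisions, so the expansion has 4 partial quotients, read off in order.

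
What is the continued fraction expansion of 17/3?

Run the Euclidean algorithm on 17 and 3; the successive quotients are the partial quotients a_0, a_1, ... (each step inverts the fractional part left over by the previous one):
  17 = 5*3 + 2, so a_0 = 5.
  3 = 1*2 + 1, so a_1 = 1.
  2 = 2*1 + 0, so a_2 = 2.
The remainder reaches 0 after 3 divisions, so the expansion has 3 partial quotients, read off in order.

[5; 1, 2]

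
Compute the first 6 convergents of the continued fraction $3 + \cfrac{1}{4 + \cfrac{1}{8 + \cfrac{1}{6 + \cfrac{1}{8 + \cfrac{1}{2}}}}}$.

3/1, 13/4, 107/33, 655/202, 5347/1649, 11349/3500

Using the convergent recurrence p_i = a_i*p_{i-1} + p_{i-2}, q_i = a_i*q_{i-1} + q_{i-2} with p_{-2}=0, p_{-1}=1, q_{-2}=1, q_{-1}=0:
  i=0: a_0=3, p_0 = 3*1 + 0 = 3, q_0 = 3*0 + 1 = 1.
  i=1: a_1=4, p_1 = 4*3 + 1 = 13, q_1 = 4*1 + 0 = 4.
  i=2: a_2=8, p_2 = 8*13 + 3 = 107, q_2 = 8*4 + 1 = 33.
  i=3: a_3=6, p_3 = 6*107 + 13 = 655, q_3 = 6*33 + 4 = 202.
  i=4: a_4=8, p_4 = 8*655 + 107 = 5347, q_4 = 8*202 + 33 = 1649.
  i=5: a_5=2, p_5 = 2*5347 + 655 = 11349, q_5 = 2*1649 + 202 = 3500.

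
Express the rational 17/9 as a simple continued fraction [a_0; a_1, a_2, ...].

[1; 1, 8]

Run the Euclidean algorithm on 17 and 9; the successive quotients are the partial quotients a_0, a_1, ... (each step inverts the fractional part left over by the previous one):
  17 = 1*9 + 8, so a_0 = 1.
  9 = 1*8 + 1, so a_1 = 1.
  8 = 8*1 + 0, so a_2 = 8.
The remainder reaches 0 after 3 divisions, so the expansion has 3 partial quotients, read off in order.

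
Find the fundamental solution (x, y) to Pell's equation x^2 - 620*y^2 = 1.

First expand sqrt(620) as a continued fraction. With x_i = (sqrt(620) + m_i)/d_i and (m_0, d_0) = (0, 1): a_0 = floor(sqrt(620)) = 24, since 24^2 = 576 <= 620 < 625 = 25^2.
Iterate m_{i+1} = d_i*a_i - m_i, d_{i+1} = (620 - m_{i+1}^2)/d_i, a_{i+1} = floor((a_0 + m_{i+1})/d_{i+1}):
  m_1 = 1*24 - 0 = 24, d_1 = (620 - 24^2)/1 = 44/1 = 44, a_1 = floor((24 + 24)/44) = 1.
  m_2 = 44*1 - 24 = 20, d_2 = (620 - 20^2)/44 = 220/44 = 5, a_2 = floor((24 + 20)/5) = 8.
  m_3 = 5*8 - 20 = 20, d_3 = (620 - 20^2)/5 = 220/5 = 44, a_3 = floor((24 + 20)/44) = 1.
  m_4 = 44*1 - 20 = 24, d_4 = (620 - 24^2)/44 = 44/44 = 1, a_4 = floor((24 + 24)/1) = 48.
  m_5 = 1*48 - 24 = 24, d_5 = (620 - 24^2)/1 = 44/1 = 44: (m_5, d_5) = (m_1, d_1) = (24, 44), so from here the quotients repeat a_1, ..., a_4; the period length is 4.
So sqrt(620) = [24; (1, 8, 1, 48)] with period length k = 4.
k is even, so the fundamental solution of x^2 - 620y^2 = 1 is (p_{k-1}, q_{k-1}) = (p_3, q_3); compute convergents through index 3.
Convergents (p_i = a_i*p_{i-1} + p_{i-2}, q_i = a_i*q_{i-1} + q_{i-2} with p_{-2}=0, p_{-1}=1, q_{-2}=1, q_{-1}=0):
  i=0: a_0=24, p_0 = 24*1 + 0 = 24, q_0 = 24*0 + 1 = 1.
  i=1: a_1=1, p_1 = 1*24 + 1 = 25, q_1 = 1*1 + 0 = 1.
  i=2: a_2=8, p_2 = 8*25 + 24 = 224, q_2 = 8*1 + 1 = 9.
  i=3: a_3=1, p_3 = 1*224 + 25 = 249, q_3 = 1*9 + 1 = 10.
Check: 249^2 - 620*10^2 = 62001 - 62000 = 1, so (x, y) = (249, 10) solves the equation, and by the theorem it is the least positive solution.

(x, y) = (249, 10)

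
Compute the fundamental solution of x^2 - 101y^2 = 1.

First expand sqrt(101) as a continued fraction. With x_i = (sqrt(101) + m_i)/d_i and (m_0, d_0) = (0, 1): a_0 = floor(sqrt(101)) = 10, since 10^2 = 100 <= 101 < 121 = 11^2.
Iterate m_{i+1} = d_i*a_i - m_i, d_{i+1} = (101 - m_{i+1}^2)/d_i, a_{i+1} = floor((a_0 + m_{i+1})/d_{i+1}):
  m_1 = 1*10 - 0 = 10, d_1 = (101 - 10^2)/1 = 1/1 = 1, a_1 = floor((10 + 10)/1) = 20.
  m_2 = 1*20 - 10 = 10, d_2 = (101 - 10^2)/1 = 1/1 = 1: (m_2, d_2) = (m_1, d_1) = (10, 1), so from here the quotient a_1 repeats; the period length is 1.
So sqrt(101) = [10; (20)] with period length k = 1.
k is odd, so (p_{k-1}, q_{k-1}) only solves x^2 - 101y^2 = -1 and the fundamental solution of x^2 - 101y^2 = 1 is (p_{2k-1}, q_{2k-1}) = (p_1, q_1); compute convergents through index 1, running through the period twice.
Convergents (p_i = a_i*p_{i-1} + p_{i-2}, q_i = a_i*q_{i-1} + q_{i-2} with p_{-2}=0, p_{-1}=1, q_{-2}=1, q_{-1}=0):
  i=0: a_0=10, p_0 = 10*1 + 0 = 10, q_0 = 10*0 + 1 = 1.
  i=1: a_1=20, p_1 = 20*10 + 1 = 201, q_1 = 20*1 + 0 = 20.
Indeed p_0^2 - 101*q_0^2 = 100 - 101 = -1, not +1.
Check: 201^2 - 101*20^2 = 40401 - 40400 = 1, so (x, y) = (201, 20) solves the equation, and by the theorem it is the least positive solution.

(x, y) = (201, 20)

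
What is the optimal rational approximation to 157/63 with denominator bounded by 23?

Expand x = 157/63 as a continued fraction with the Euclidean algorithm:
  157 = 2*63 + 31, so a_0 = 2.
  63 = 2*31 + 1, so a_1 = 2.
  31 = 31*1 + 0, so a_2 = 31.
so x = [2; 2, 31].
Convergents (p_i = a_i*p_{i-1} + p_{i-2}, q_i = a_i*q_{i-1} + q_{i-2} with p_{-2}=0, p_{-1}=1, q_{-2}=1, q_{-1}=0), until the denominator exceeds 23:
  i=0: a_0=2, p_0 = 2*1 + 0 = 2, q_0 = 2*0 + 1 = 1.
  i=1: a_1=2, p_1 = 2*2 + 1 = 5, q_1 = 2*1 + 0 = 2.
  i=2: a_2=31, p_2 = 31*5 + 2 = 157, q_2 = 31*2 + 1 = 63.
q_2 = 63 > 23, so the last convergent with denominator <= 23 is p_1/q_1 = 5/2.
The closest fraction with denominator <= 23 is either p_1/q_1 or the intermediate fraction (k*p_1 + p_0)/(k*q_1 + q_0) with the largest k >= 1 whose denominator stays <= 23; these approach x as k grows, and every other convergent or intermediate fraction in range is farther away.
Largest k: floor((23 - q_0)/q_1) = floor((23 - 1)/2) = 11.
That gives (11*5 + 2)/(11*2 + 1) = 57/23.
Compare the errors: |x - 5/2| = |157*2 - 5*63|/(63*2) = 1/126, and |x - 57/23| = |157*23 - 57*63|/(63*23) = 20/1449.
Cross-multiplying, 1*1449 = 1449 < 2520 = 20*126, so 1/126 is smaller: the convergent 5/2 is closer to x than 57/23.

5/2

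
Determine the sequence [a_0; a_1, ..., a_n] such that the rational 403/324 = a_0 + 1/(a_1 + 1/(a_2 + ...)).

Run the Euclidean algorithm on 403 and 324; the successive quotients are the partial quotients a_0, a_1, ... (each step inverts the fractional part left over by the previous one):
  403 = 1*324 + 79, so a_0 = 1.
  324 = 4*79 + 8, so a_1 = 4.
  79 = 9*8 + 7, so a_2 = 9.
  8 = 1*7 + 1, so a_3 = 1.
  7 = 7*1 + 0, so a_4 = 7.
The remainder reaches 0 after 5 divisions, so the expansion has 5 partial quotients, read off in order.

[1; 4, 9, 1, 7]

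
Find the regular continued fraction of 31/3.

Run the Euclidean algorithm on 31 and 3; the successive quotients are the partial quotients a_0, a_1, ... (each step inverts the fractional part left over by the previous one):
  31 = 10*3 + 1, so a_0 = 10.
  3 = 3*1 + 0, so a_1 = 3.
The remainder reaches 0 after 2 divisions, so the expansion has 2 partial quotients, read off in order.

[10; 3]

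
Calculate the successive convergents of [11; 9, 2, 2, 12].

11/1, 100/9, 211/19, 522/47, 6475/583

Using the convergent recurrence p_i = a_i*p_{i-1} + p_{i-2}, q_i = a_i*q_{i-1} + q_{i-2} with p_{-2}=0, p_{-1}=1, q_{-2}=1, q_{-1}=0:
  i=0: a_0=11, p_0 = 11*1 + 0 = 11, q_0 = 11*0 + 1 = 1.
  i=1: a_1=9, p_1 = 9*11 + 1 = 100, q_1 = 9*1 + 0 = 9.
  i=2: a_2=2, p_2 = 2*100 + 11 = 211, q_2 = 2*9 + 1 = 19.
  i=3: a_3=2, p_3 = 2*211 + 100 = 522, q_3 = 2*19 + 9 = 47.
  i=4: a_4=12, p_4 = 12*522 + 211 = 6475, q_4 = 12*47 + 19 = 583.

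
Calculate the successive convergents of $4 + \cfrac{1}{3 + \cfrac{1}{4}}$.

4/1, 13/3, 56/13

Using the convergent recurrence p_i = a_i*p_{i-1} + p_{i-2}, q_i = a_i*q_{i-1} + q_{i-2} with p_{-2}=0, p_{-1}=1, q_{-2}=1, q_{-1}=0:
  i=0: a_0=4, p_0 = 4*1 + 0 = 4, q_0 = 4*0 + 1 = 1.
  i=1: a_1=3, p_1 = 3*4 + 1 = 13, q_1 = 3*1 + 0 = 3.
  i=2: a_2=4, p_2 = 4*13 + 4 = 56, q_2 = 4*3 + 1 = 13.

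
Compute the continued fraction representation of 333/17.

Run the Euclidean algorithm on 333 and 17; the successive quotients are the partial quotients a_0, a_1, ... (each step inverts the fractional part left over by the previous one):
  333 = 19*17 + 10, so a_0 = 19.
  17 = 1*10 + 7, so a_1 = 1.
  10 = 1*7 + 3, so a_2 = 1.
  7 = 2*3 + 1, so a_3 = 2.
  3 = 3*1 + 0, so a_4 = 3.
The remainder reaches 0 after 5 divisions, so the expansion has 5 partial quotients, read off in order.

[19; 1, 1, 2, 3]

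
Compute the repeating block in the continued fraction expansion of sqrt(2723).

Write x_i = (sqrt(2723) + m_i)/d_i with (m_0, d_0) = (0, 1). a_0 = floor(sqrt(2723)) = 52, since 52^2 = 2704 <= 2723 < 2809 = 53^2.
Iterate m_{i+1} = d_i*a_i - m_i, d_{i+1} = (2723 - m_{i+1}^2)/d_i, a_{i+1} = floor((a_0 + m_{i+1})/d_{i+1}):
  m_1 = 1*52 - 0 = 52, d_1 = (2723 - 52^2)/1 = 19/1 = 19, a_1 = floor((52 + 52)/19) = 5.
  m_2 = 19*5 - 52 = 43, d_2 = (2723 - 43^2)/19 = 874/19 = 46, a_2 = floor((52 + 43)/46) = 2.
  m_3 = 46*2 - 43 = 49, d_3 = (2723 - 49^2)/46 = 322/46 = 7, a_3 = floor((52 + 49)/7) = 14.
  m_4 = 7*14 - 49 = 49, d_4 = (2723 - 49^2)/7 = 322/7 = 46, a_4 = floor((52 + 49)/46) = 2.
  m_5 = 46*2 - 49 = 43, d_5 = (2723 - 43^2)/46 = 874/46 = 19, a_5 = floor((52 + 43)/19) = 5.
  m_6 = 19*5 - 43 = 52, d_6 = (2723 - 52^2)/19 = 19/19 = 1, a_6 = floor((52 + 52)/1) = 104.
  m_7 = 1*104 - 52 = 52, d_7 = (2723 - 52^2)/1 = 19/1 = 19: (m_7, d_7) = (m_1, d_1) = (52, 19), so from here the quotients repeat a_1, ..., a_6; the period length is 6.
Hence the expansion of sqrt(2723) is a_0 = 52 followed by the repeating block 5, 2, 14, 2, 5, 104 (period 6).

[52; (5, 2, 14, 2, 5, 104)]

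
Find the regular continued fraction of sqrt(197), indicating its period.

Write x_i = (sqrt(197) + m_i)/d_i with (m_0, d_0) = (0, 1). a_0 = floor(sqrt(197)) = 14, since 14^2 = 196 <= 197 < 225 = 15^2.
Iterate m_{i+1} = d_i*a_i - m_i, d_{i+1} = (197 - m_{i+1}^2)/d_i, a_{i+1} = floor((a_0 + m_{i+1})/d_{i+1}):
  m_1 = 1*14 - 0 = 14, d_1 = (197 - 14^2)/1 = 1/1 = 1, a_1 = floor((14 + 14)/1) = 28.
  m_2 = 1*28 - 14 = 14, d_2 = (197 - 14^2)/1 = 1/1 = 1: (m_2, d_2) = (m_1, d_1) = (14, 1), so from here the quotient a_1 repeats; the period length is 1.
Hence the expansion of sqrt(197) is a_0 = 14 followed by the repeating block 28 (period 1).

[14; (28)]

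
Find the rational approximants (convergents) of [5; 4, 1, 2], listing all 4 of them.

Using the convergent recurrence p_i = a_i*p_{i-1} + p_{i-2}, q_i = a_i*q_{i-1} + q_{i-2} with p_{-2}=0, p_{-1}=1, q_{-2}=1, q_{-1}=0:
  i=0: a_0=5, p_0 = 5*1 + 0 = 5, q_0 = 5*0 + 1 = 1.
  i=1: a_1=4, p_1 = 4*5 + 1 = 21, q_1 = 4*1 + 0 = 4.
  i=2: a_2=1, p_2 = 1*21 + 5 = 26, q_2 = 1*4 + 1 = 5.
  i=3: a_3=2, p_3 = 2*26 + 21 = 73, q_3 = 2*5 + 4 = 14.

5/1, 21/4, 26/5, 73/14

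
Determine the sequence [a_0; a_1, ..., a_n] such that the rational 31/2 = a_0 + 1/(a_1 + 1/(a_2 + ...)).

[15; 2]

Run the Euclidean algorithm on 31 and 2; the successive quotients are the partial quotients a_0, a_1, ... (each step inverts the fractional part left over by the previous one):
  31 = 15*2 + 1, so a_0 = 15.
  2 = 2*1 + 0, so a_1 = 2.
The remainder reaches 0 after 2 divisions, so the expansion has 2 partial quotients, read off in order.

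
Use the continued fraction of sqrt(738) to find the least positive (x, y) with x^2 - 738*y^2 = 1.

First expand sqrt(738) as a continued fraction. With x_i = (sqrt(738) + m_i)/d_i and (m_0, d_0) = (0, 1): a_0 = floor(sqrt(738)) = 27, since 27^2 = 729 <= 738 < 784 = 28^2.
Iterate m_{i+1} = d_i*a_i - m_i, d_{i+1} = (738 - m_{i+1}^2)/d_i, a_{i+1} = floor((a_0 + m_{i+1})/d_{i+1}):
  m_1 = 1*27 - 0 = 27, d_1 = (738 - 27^2)/1 = 9/1 = 9, a_1 = floor((27 + 27)/9) = 6.
  m_2 = 9*6 - 27 = 27, d_2 = (738 - 27^2)/9 = 9/9 = 1, a_2 = floor((27 + 27)/1) = 54.
  m_3 = 1*54 - 27 = 27, d_3 = (738 - 27^2)/1 = 9/1 = 9: (m_3, d_3) = (m_1, d_1) = (27, 9), so from here the quotients repeat a_1, a_2; the period length is 2.
So sqrt(738) = [27; (6, 54)] with period length k = 2.
k is even, so the fundamental solution of x^2 - 738y^2 = 1 is (p_{k-1}, q_{k-1}) = (p_1, q_1); compute convergents through index 1.
Convergents (p_i = a_i*p_{i-1} + p_{i-2}, q_i = a_i*q_{i-1} + q_{i-2} with p_{-2}=0, p_{-1}=1, q_{-2}=1, q_{-1}=0):
  i=0: a_0=27, p_0 = 27*1 + 0 = 27, q_0 = 27*0 + 1 = 1.
  i=1: a_1=6, p_1 = 6*27 + 1 = 163, q_1 = 6*1 + 0 = 6.
Check: 163^2 - 738*6^2 = 26569 - 26568 = 1, so (x, y) = (163, 6) solves the equation, and by the theorem it is the least positive solution.

(x, y) = (163, 6)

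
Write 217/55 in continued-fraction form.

Run the Euclidean algorithm on 217 and 55; the successive quotients are the partial quotients a_0, a_1, ... (each step inverts the fractional part left over by the previous one):
  217 = 3*55 + 52, so a_0 = 3.
  55 = 1*52 + 3, so a_1 = 1.
  52 = 17*3 + 1, so a_2 = 17.
  3 = 3*1 + 0, so a_3 = 3.
The remainder reaches 0 after 4 divisions, so the expansion has 4 partial quotients, read off in order.

[3; 1, 17, 3]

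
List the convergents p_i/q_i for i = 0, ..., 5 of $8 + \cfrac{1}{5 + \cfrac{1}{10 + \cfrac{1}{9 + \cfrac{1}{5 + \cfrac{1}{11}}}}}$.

Using the convergent recurrence p_i = a_i*p_{i-1} + p_{i-2}, q_i = a_i*q_{i-1} + q_{i-2} with p_{-2}=0, p_{-1}=1, q_{-2}=1, q_{-1}=0:
  i=0: a_0=8, p_0 = 8*1 + 0 = 8, q_0 = 8*0 + 1 = 1.
  i=1: a_1=5, p_1 = 5*8 + 1 = 41, q_1 = 5*1 + 0 = 5.
  i=2: a_2=10, p_2 = 10*41 + 8 = 418, q_2 = 10*5 + 1 = 51.
  i=3: a_3=9, p_3 = 9*418 + 41 = 3803, q_3 = 9*51 + 5 = 464.
  i=4: a_4=5, p_4 = 5*3803 + 418 = 19433, q_4 = 5*464 + 51 = 2371.
  i=5: a_5=11, p_5 = 11*19433 + 3803 = 217566, q_5 = 11*2371 + 464 = 26545.

8/1, 41/5, 418/51, 3803/464, 19433/2371, 217566/26545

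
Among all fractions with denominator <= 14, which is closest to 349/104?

Expand x = 349/104 as a continued fraction with the Euclidean algorithm:
  349 = 3*104 + 37, so a_0 = 3.
  104 = 2*37 + 30, so a_1 = 2.
  37 = 1*30 + 7, so a_2 = 1.
  30 = 4*7 + 2, so a_3 = 4.
  7 = 3*2 + 1, so a_4 = 3.
  2 = 2*1 + 0, so a_5 = 2.
so x = [3; 2, 1, 4, 3, 2].
Convergents (p_i = a_i*p_{i-1} + p_{i-2}, q_i = a_i*q_{i-1} + q_{i-2} with p_{-2}=0, p_{-1}=1, q_{-2}=1, q_{-1}=0), until the denominator exceeds 14:
  i=0: a_0=3, p_0 = 3*1 + 0 = 3, q_0 = 3*0 + 1 = 1.
  i=1: a_1=2, p_1 = 2*3 + 1 = 7, q_1 = 2*1 + 0 = 2.
  i=2: a_2=1, p_2 = 1*7 + 3 = 10, q_2 = 1*2 + 1 = 3.
  i=3: a_3=4, p_3 = 4*10 + 7 = 47, q_3 = 4*3 + 2 = 14.
  i=4: a_4=3, p_4 = 3*47 + 10 = 151, q_4 = 3*14 + 3 = 45.
q_4 = 45 > 14, so the last convergent with denominator <= 14 is p_3/q_3 = 47/14.
The closest fraction with denominator <= 14 is either p_3/q_3 or the intermediate fraction (k*p_3 + p_2)/(k*q_3 + q_2) with the largest k >= 1 whose denominator stays <= 14; these approach x as k grows, and every other convergent or intermediate fraction in range is farther away.
Largest k: floor((14 - q_2)/q_3) = floor((14 - 3)/14) = 0.
Since k = 0, no intermediate fraction beyond p_3/q_3 has denominator <= 14, so the convergent 47/14 is the closest (its error is |349*14 - 47*104|/(104*14) = 2/1456).

47/14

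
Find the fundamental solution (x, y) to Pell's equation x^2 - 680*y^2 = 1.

First expand sqrt(680) as a continued fraction. With x_i = (sqrt(680) + m_i)/d_i and (m_0, d_0) = (0, 1): a_0 = floor(sqrt(680)) = 26, since 26^2 = 676 <= 680 < 729 = 27^2.
Iterate m_{i+1} = d_i*a_i - m_i, d_{i+1} = (680 - m_{i+1}^2)/d_i, a_{i+1} = floor((a_0 + m_{i+1})/d_{i+1}):
  m_1 = 1*26 - 0 = 26, d_1 = (680 - 26^2)/1 = 4/1 = 4, a_1 = floor((26 + 26)/4) = 13.
  m_2 = 4*13 - 26 = 26, d_2 = (680 - 26^2)/4 = 4/4 = 1, a_2 = floor((26 + 26)/1) = 52.
  m_3 = 1*52 - 26 = 26, d_3 = (680 - 26^2)/1 = 4/1 = 4: (m_3, d_3) = (m_1, d_1) = (26, 4), so from here the quotients repeat a_1, a_2; the period length is 2.
So sqrt(680) = [26; (13, 52)] with period length k = 2.
k is even, so the fundamental solution of x^2 - 680y^2 = 1 is (p_{k-1}, q_{k-1}) = (p_1, q_1); compute convergents through index 1.
Convergents (p_i = a_i*p_{i-1} + p_{i-2}, q_i = a_i*q_{i-1} + q_{i-2} with p_{-2}=0, p_{-1}=1, q_{-2}=1, q_{-1}=0):
  i=0: a_0=26, p_0 = 26*1 + 0 = 26, q_0 = 26*0 + 1 = 1.
  i=1: a_1=13, p_1 = 13*26 + 1 = 339, q_1 = 13*1 + 0 = 13.
Check: 339^2 - 680*13^2 = 114921 - 114920 = 1, so (x, y) = (339, 13) solves the equation, and by the theorem it is the least positive solution.

(x, y) = (339, 13)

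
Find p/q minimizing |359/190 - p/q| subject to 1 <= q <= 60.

17/9

Expand x = 359/190 as a continued fraction with the Euclidean algorithm:
  359 = 1*190 + 169, so a_0 = 1.
  190 = 1*169 + 21, so a_1 = 1.
  169 = 8*21 + 1, so a_2 = 8.
  21 = 21*1 + 0, so a_3 = 21.
so x = [1; 1, 8, 21].
Convergents (p_i = a_i*p_{i-1} + p_{i-2}, q_i = a_i*q_{i-1} + q_{i-2} with p_{-2}=0, p_{-1}=1, q_{-2}=1, q_{-1}=0), until the denominator exceeds 60:
  i=0: a_0=1, p_0 = 1*1 + 0 = 1, q_0 = 1*0 + 1 = 1.
  i=1: a_1=1, p_1 = 1*1 + 1 = 2, q_1 = 1*1 + 0 = 1.
  i=2: a_2=8, p_2 = 8*2 + 1 = 17, q_2 = 8*1 + 1 = 9.
  i=3: a_3=21, p_3 = 21*17 + 2 = 359, q_3 = 21*9 + 1 = 190.
q_3 = 190 > 60, so the last convergent with denominator <= 60 is p_2/q_2 = 17/9.
The closest fraction with denominator <= 60 is either p_2/q_2 or the intermediate fraction (k*p_2 + p_1)/(k*q_2 + q_1) with the largest k >= 1 whose denominator stays <= 60; these approach x as k grows, and every other convergent or intermediate fraction in range is farther away.
Largest k: floor((60 - q_1)/q_2) = floor((60 - 1)/9) = 6.
That gives (6*17 + 2)/(6*9 + 1) = 104/55.
Compare the errors: |x - 17/9| = |359*9 - 17*190|/(190*9) = 1/1710, and |x - 104/55| = |359*55 - 104*190|/(190*55) = 15/10450.
Cross-multiplying, 1*10450 = 10450 < 25650 = 15*1710, so 1/1710 is smaller: the convergent 17/9 is closer to x than 104/55.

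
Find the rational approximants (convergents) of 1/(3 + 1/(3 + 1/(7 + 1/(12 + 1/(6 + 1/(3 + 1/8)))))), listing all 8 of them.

0/1, 1/3, 3/10, 22/73, 267/886, 1624/5389, 5139/17053, 42736/141813

Using the convergent recurrence p_i = a_i*p_{i-1} + p_{i-2}, q_i = a_i*q_{i-1} + q_{i-2} with p_{-2}=0, p_{-1}=1, q_{-2}=1, q_{-1}=0:
  i=0: a_0=0, p_0 = 0*1 + 0 = 0, q_0 = 0*0 + 1 = 1.
  i=1: a_1=3, p_1 = 3*0 + 1 = 1, q_1 = 3*1 + 0 = 3.
  i=2: a_2=3, p_2 = 3*1 + 0 = 3, q_2 = 3*3 + 1 = 10.
  i=3: a_3=7, p_3 = 7*3 + 1 = 22, q_3 = 7*10 + 3 = 73.
  i=4: a_4=12, p_4 = 12*22 + 3 = 267, q_4 = 12*73 + 10 = 886.
  i=5: a_5=6, p_5 = 6*267 + 22 = 1624, q_5 = 6*886 + 73 = 5389.
  i=6: a_6=3, p_6 = 3*1624 + 267 = 5139, q_6 = 3*5389 + 886 = 17053.
  i=7: a_7=8, p_7 = 8*5139 + 1624 = 42736, q_7 = 8*17053 + 5389 = 141813.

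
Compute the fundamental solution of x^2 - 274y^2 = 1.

First expand sqrt(274) as a continued fraction. With x_i = (sqrt(274) + m_i)/d_i and (m_0, d_0) = (0, 1): a_0 = floor(sqrt(274)) = 16, since 16^2 = 256 <= 274 < 289 = 17^2.
Iterate m_{i+1} = d_i*a_i - m_i, d_{i+1} = (274 - m_{i+1}^2)/d_i, a_{i+1} = floor((a_0 + m_{i+1})/d_{i+1}):
  m_1 = 1*16 - 0 = 16, d_1 = (274 - 16^2)/1 = 18/1 = 18, a_1 = floor((16 + 16)/18) = 1.
  m_2 = 18*1 - 16 = 2, d_2 = (274 - 2^2)/18 = 270/18 = 15, a_2 = floor((16 + 2)/15) = 1.
  m_3 = 15*1 - 2 = 13, d_3 = (274 - 13^2)/15 = 105/15 = 7, a_3 = floor((16 + 13)/7) = 4.
  m_4 = 7*4 - 13 = 15, d_4 = (274 - 15^2)/7 = 49/7 = 7, a_4 = floor((16 + 15)/7) = 4.
  m_5 = 7*4 - 15 = 13, d_5 = (274 - 13^2)/7 = 105/7 = 15, a_5 = floor((16 + 13)/15) = 1.
  m_6 = 15*1 - 13 = 2, d_6 = (274 - 2^2)/15 = 270/15 = 18, a_6 = floor((16 + 2)/18) = 1.
  m_7 = 18*1 - 2 = 16, d_7 = (274 - 16^2)/18 = 18/18 = 1, a_7 = floor((16 + 16)/1) = 32.
  m_8 = 1*32 - 16 = 16, d_8 = (274 - 16^2)/1 = 18/1 = 18: (m_8, d_8) = (m_1, d_1) = (16, 18), so from here the quotients repeat a_1, ..., a_7; the period length is 7.
So sqrt(274) = [16; (1, 1, 4, 4, 1, 1, 32)] with period length k = 7.
k is odd, so (p_{k-1}, q_{k-1}) only solves x^2 - 274y^2 = -1 and the fundamental solution of x^2 - 274y^2 = 1 is (p_{2k-1}, q_{2k-1}) = (p_13, q_13); compute convergents through index 13, running through the period twice.
Convergents (p_i = a_i*p_{i-1} + p_{i-2}, q_i = a_i*q_{i-1} + q_{i-2} with p_{-2}=0, p_{-1}=1, q_{-2}=1, q_{-1}=0):
  i=0: a_0=16, p_0 = 16*1 + 0 = 16, q_0 = 16*0 + 1 = 1.
  i=1: a_1=1, p_1 = 1*16 + 1 = 17, q_1 = 1*1 + 0 = 1.
  i=2: a_2=1, p_2 = 1*17 + 16 = 33, q_2 = 1*1 + 1 = 2.
  i=3: a_3=4, p_3 = 4*33 + 17 = 149, q_3 = 4*2 + 1 = 9.
  i=4: a_4=4, p_4 = 4*149 + 33 = 629, q_4 = 4*9 + 2 = 38.
  i=5: a_5=1, p_5 = 1*629 + 149 = 778, q_5 = 1*38 + 9 = 47.
  i=6: a_6=1, p_6 = 1*778 + 629 = 1407, q_6 = 1*47 + 38 = 85.
  i=7: a_7=32, p_7 = 32*1407 + 778 = 45802, q_7 = 32*85 + 47 = 2767.
  i=8: a_8=1, p_8 = 1*45802 + 1407 = 47209, q_8 = 1*2767 + 85 = 2852.
  i=9: a_9=1, p_9 = 1*47209 + 45802 = 93011, q_9 = 1*2852 + 2767 = 5619.
  i=10: a_10=4, p_10 = 4*93011 + 47209 = 419253, q_10 = 4*5619 + 2852 = 25328.
  i=11: a_11=4, p_11 = 4*419253 + 93011 = 1770023, q_11 = 4*25328 + 5619 = 106931.
  i=12: a_12=1, p_12 = 1*1770023 + 419253 = 2189276, q_12 = 1*106931 + 25328 = 132259.
  i=13: a_13=1, p_13 = 1*2189276 + 1770023 = 3959299, q_13 = 1*132259 + 106931 = 239190.
Indeed p_6^2 - 274*q_6^2 = 1979649 - 1979650 = -1, not +1.
Check: 3959299^2 - 274*239190^2 = 15676048571401 - 15676048571400 = 1, so (x, y) = (3959299, 239190) solves the equation, and by the theorem it is the least positive solution.

(x, y) = (3959299, 239190)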